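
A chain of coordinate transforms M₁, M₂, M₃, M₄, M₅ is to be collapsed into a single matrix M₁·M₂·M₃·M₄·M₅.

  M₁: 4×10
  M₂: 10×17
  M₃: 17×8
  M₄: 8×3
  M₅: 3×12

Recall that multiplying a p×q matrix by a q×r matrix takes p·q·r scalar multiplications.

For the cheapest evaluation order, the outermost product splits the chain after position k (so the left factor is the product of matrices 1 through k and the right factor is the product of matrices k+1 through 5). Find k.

Adjacent pairs: M₁M₂ = 4·10·17 = 680; M₂M₃ = 10·17·8 = 1360; M₃M₄ = 17·8·3 = 408; M₄M₅ = 8·3·12 = 288.
Length 3: M₁..M₃: k=1: 0+1360+4·10·8=1680; k=2: 680+0+4·17·8=1224 → min 1224 | M₂..M₄: k=2: 0+408+10·17·3=918; k=3: 1360+0+10·8·3=1600 → min 918 | M₃..M₅: k=3: 0+288+17·8·12=1920; k=4: 408+0+17·3·12=1020 → min 1020.
Length 4: M₁..M₄: k=1: 0+918+4·10·3=1038; k=2: 680+408+4·17·3=1292; k=3: 1224+0+4·8·3=1320 → min 1038 | M₂..M₅: k=2: 0+1020+10·17·12=3060; k=3: 1360+288+10·8·12=2608; k=4: 918+0+10·3·12=1278 → min 1278.
Top-level splits: k=1: (M₁..M₁)·(M₂..M₅) → 0+1278+4·10·12 = 1758; k=2: (M₁..M₂)·(M₃..M₅) → 680+1020+4·17·12 = 2516; k=3: (M₁..M₃)·(M₄..M₅) → 1224+288+4·8·12 = 1896; k=4: (M₁..M₄)·(M₅..M₅) → 1038+0+4·3·12 = 1182.
Best split is after M₄, i.e. k = 4.

4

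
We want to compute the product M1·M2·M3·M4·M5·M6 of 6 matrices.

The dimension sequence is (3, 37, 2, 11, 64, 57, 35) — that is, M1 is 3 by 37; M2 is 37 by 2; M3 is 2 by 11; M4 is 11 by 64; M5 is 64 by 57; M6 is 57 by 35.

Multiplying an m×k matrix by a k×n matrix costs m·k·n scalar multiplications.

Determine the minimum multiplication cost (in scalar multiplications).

Adjacent pairs: M1M2 = 3·37·2 = 222; M2M3 = 37·2·11 = 814; M3M4 = 2·11·64 = 1408; M4M5 = 11·64·57 = 40128; M5M6 = 64·57·35 = 127680.
Length 3: M1..M3: k=1: 0+814+3·37·11=2035; k=2: 222+0+3·2·11=288 → min 288 | M2..M4: k=2: 0+1408+37·2·64=6144; k=3: 814+0+37·11·64=26862 → min 6144 | M3..M5: k=3: 0+40128+2·11·57=41382; k=4: 1408+0+2·64·57=8704 → min 8704 | M4..M6: k=4: 0+127680+11·64·35=152320; k=5: 40128+0+11·57·35=62073 → min 62073.
Length 4: M1..M4: k=1: 0+6144+3·37·64=13248; k=2: 222+1408+3·2·64=2014; k=3: 288+0+3·11·64=2400 → min 2014 | M2..M5: k=2: 0+8704+37·2·57=12922; k=3: 814+40128+37·11·57=64141; k=4: 6144+0+37·64·57=141120 → min 12922 | M3..M6: k=3: 0+62073+2·11·35=62843; k=4: 1408+127680+2·64·35=133568; k=5: 8704+0+2·57·35=12694 → min 12694.
Length 5: M1..M5: k=1: 0+12922+3·37·57=19249; k=2: 222+8704+3·2·57=9268; k=3: 288+40128+3·11·57=42297; k=4: 2014+0+3·64·57=12958 → min 9268 | M2..M6: k=2: 0+12694+37·2·35=15284; k=3: 814+62073+37·11·35=77132; k=4: 6144+127680+37·64·35=216704; k=5: 12922+0+37·57·35=86737 → min 15284.
Length 6: M1..M6: k=1: 0+15284+3·37·35=19169; k=2: 222+12694+3·2·35=13126; k=3: 288+62073+3·11·35=63516; k=4: 2014+127680+3·64·35=136414; k=5: 9268+0+3·57·35=15253 → min 13126.
Optimal order: ((M1·M2)·(((M3·M4)·M5)·M6)) with cost 13126.

13126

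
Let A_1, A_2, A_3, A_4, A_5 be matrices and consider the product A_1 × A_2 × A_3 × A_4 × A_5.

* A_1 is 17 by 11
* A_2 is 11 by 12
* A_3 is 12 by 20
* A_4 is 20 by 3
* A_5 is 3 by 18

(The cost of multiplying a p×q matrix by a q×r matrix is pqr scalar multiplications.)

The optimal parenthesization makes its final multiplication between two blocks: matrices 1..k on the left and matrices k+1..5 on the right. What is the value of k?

Adjacent pairs: A_1A_2 = 17·11·12 = 2244; A_2A_3 = 11·12·20 = 2640; A_3A_4 = 12·20·3 = 720; A_4A_5 = 20·3·18 = 1080.
Length 3: A_1..A_3: k=1: 0+2640+17·11·20=6380; k=2: 2244+0+17·12·20=6324 → min 6324 | A_2..A_4: k=2: 0+720+11·12·3=1116; k=3: 2640+0+11·20·3=3300 → min 1116 | A_3..A_5: k=3: 0+1080+12·20·18=5400; k=4: 720+0+12·3·18=1368 → min 1368.
Length 4: A_1..A_4: k=1: 0+1116+17·11·3=1677; k=2: 2244+720+17·12·3=3576; k=3: 6324+0+17·20·3=7344 → min 1677 | A_2..A_5: k=2: 0+1368+11·12·18=3744; k=3: 2640+1080+11·20·18=7680; k=4: 1116+0+11·3·18=1710 → min 1710.
Top-level splits: k=1: (A_1..A_1)·(A_2..A_5) → 0+1710+17·11·18 = 5076; k=2: (A_1..A_2)·(A_3..A_5) → 2244+1368+17·12·18 = 7284; k=3: (A_1..A_3)·(A_4..A_5) → 6324+1080+17·20·18 = 13524; k=4: (A_1..A_4)·(A_5..A_5) → 1677+0+17·3·18 = 2595.
Best split is after A_4, i.e. k = 4.

4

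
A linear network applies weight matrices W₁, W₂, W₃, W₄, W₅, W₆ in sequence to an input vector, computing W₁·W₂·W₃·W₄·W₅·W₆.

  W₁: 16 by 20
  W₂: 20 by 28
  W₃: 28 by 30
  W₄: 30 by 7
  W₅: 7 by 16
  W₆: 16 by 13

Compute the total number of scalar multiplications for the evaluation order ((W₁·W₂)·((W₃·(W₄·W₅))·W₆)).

37408

(W₁·W₂): 16×20 by 20×28 → 16×28, cost 16·20·28 = 8960
(W₄·W₅): 30×7 by 7×16 → 30×16, cost 30·7·16 = 3360
(W₃·(W₄·W₅)): 28×30 by 30×16 → 28×16, cost 28·30·16 = 13440; cumulative 16800
((W₃·(W₄·W₅))·W₆): 28×16 by 16×13 → 28×13, cost 28·16·13 = 5824; cumulative 22624
((W₁·W₂)·((W₃·(W₄·W₅))·W₆)): 16×28 by 28×13 → 16×13, cost 16·28·13 = 5824; cumulative 37408
Total: 37408 scalar multiplications.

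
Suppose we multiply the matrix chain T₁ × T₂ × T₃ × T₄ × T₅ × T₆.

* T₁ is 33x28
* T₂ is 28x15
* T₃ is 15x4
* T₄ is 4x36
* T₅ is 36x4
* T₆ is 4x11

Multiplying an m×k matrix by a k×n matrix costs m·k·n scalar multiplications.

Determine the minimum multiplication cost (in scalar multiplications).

Adjacent pairs: T₁T₂ = 33·28·15 = 13860; T₂T₃ = 28·15·4 = 1680; T₃T₄ = 15·4·36 = 2160; T₄T₅ = 4·36·4 = 576; T₅T₆ = 36·4·11 = 1584.
Length 3: T₁..T₃: k=1: 0+1680+33·28·4=5376; k=2: 13860+0+33·15·4=15840 → min 5376 | T₂..T₄: k=2: 0+2160+28·15·36=17280; k=3: 1680+0+28·4·36=5712 → min 5712 | T₃..T₅: k=3: 0+576+15·4·4=816; k=4: 2160+0+15·36·4=4320 → min 816 | T₄..T₆: k=4: 0+1584+4·36·11=3168; k=5: 576+0+4·4·11=752 → min 752.
Length 4: T₁..T₄: k=1: 0+5712+33·28·36=38976; k=2: 13860+2160+33·15·36=33840; k=3: 5376+0+33·4·36=10128 → min 10128 | T₂..T₅: k=2: 0+816+28·15·4=2496; k=3: 1680+576+28·4·4=2704; k=4: 5712+0+28·36·4=9744 → min 2496 | T₃..T₆: k=3: 0+752+15·4·11=1412; k=4: 2160+1584+15·36·11=9684; k=5: 816+0+15·4·11=1476 → min 1412.
Length 5: T₁..T₅: k=1: 0+2496+33·28·4=6192; k=2: 13860+816+33·15·4=16656; k=3: 5376+576+33·4·4=6480; k=4: 10128+0+33·36·4=14880 → min 6192 | T₂..T₆: k=2: 0+1412+28·15·11=6032; k=3: 1680+752+28·4·11=3664; k=4: 5712+1584+28·36·11=18384; k=5: 2496+0+28·4·11=3728 → min 3664.
Length 6: T₁..T₆: k=1: 0+3664+33·28·11=13828; k=2: 13860+1412+33·15·11=20717; k=3: 5376+752+33·4·11=7580; k=4: 10128+1584+33·36·11=24780; k=5: 6192+0+33·4·11=7644 → min 7580.
Optimal order: ((T₁ × (T₂ × T₃)) × ((T₄ × T₅) × T₆)) with cost 7580.

7580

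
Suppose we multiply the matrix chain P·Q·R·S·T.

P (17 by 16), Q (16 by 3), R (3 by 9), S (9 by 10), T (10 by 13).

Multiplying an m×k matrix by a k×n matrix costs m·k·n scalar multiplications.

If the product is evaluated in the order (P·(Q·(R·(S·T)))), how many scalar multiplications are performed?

(S·T): 9×10 by 10×13 → 9×13, cost 9·10·13 = 1170
(R·(S·T)): 3×9 by 9×13 → 3×13, cost 3·9·13 = 351; cumulative 1521
(Q·(R·(S·T))): 16×3 by 3×13 → 16×13, cost 16·3·13 = 624; cumulative 2145
(P·(Q·(R·(S·T)))): 17×16 by 16×13 → 17×13, cost 17·16·13 = 3536; cumulative 5681
Total: 5681 scalar multiplications.

5681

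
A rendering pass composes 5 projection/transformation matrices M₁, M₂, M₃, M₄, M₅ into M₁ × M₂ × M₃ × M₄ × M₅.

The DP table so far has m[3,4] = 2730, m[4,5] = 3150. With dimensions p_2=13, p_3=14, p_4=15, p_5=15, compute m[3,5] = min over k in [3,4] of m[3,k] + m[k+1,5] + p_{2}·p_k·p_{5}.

5655

m[3,5] = min over k∈[3,4] of m[3,k]+m[k+1,5]+p_{2}·p_k·p_{5}.
k=3: 0 + 3150 + 13·14·15 = 5880; k=4: 2730 + 0 + 13·15·15 = 5655.
Minimum: 5655 at k=4.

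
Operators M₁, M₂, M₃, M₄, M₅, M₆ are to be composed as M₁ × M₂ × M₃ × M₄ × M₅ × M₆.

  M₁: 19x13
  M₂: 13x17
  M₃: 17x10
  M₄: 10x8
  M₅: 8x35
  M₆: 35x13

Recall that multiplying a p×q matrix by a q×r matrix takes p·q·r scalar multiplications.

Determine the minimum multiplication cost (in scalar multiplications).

10720

Adjacent pairs: M₁M₂ = 19·13·17 = 4199; M₂M₃ = 13·17·10 = 2210; M₃M₄ = 17·10·8 = 1360; M₄M₅ = 10·8·35 = 2800; M₅M₆ = 8·35·13 = 3640.
Length 3: M₁..M₃: k=1: 0+2210+19·13·10=4680; k=2: 4199+0+19·17·10=7429 → min 4680 | M₂..M₄: k=2: 0+1360+13·17·8=3128; k=3: 2210+0+13·10·8=3250 → min 3128 | M₃..M₅: k=3: 0+2800+17·10·35=8750; k=4: 1360+0+17·8·35=6120 → min 6120 | M₄..M₆: k=4: 0+3640+10·8·13=4680; k=5: 2800+0+10·35·13=7350 → min 4680.
Length 4: M₁..M₄: k=1: 0+3128+19·13·8=5104; k=2: 4199+1360+19·17·8=8143; k=3: 4680+0+19·10·8=6200 → min 5104 | M₂..M₅: k=2: 0+6120+13·17·35=13855; k=3: 2210+2800+13·10·35=9560; k=4: 3128+0+13·8·35=6768 → min 6768 | M₃..M₆: k=3: 0+4680+17·10·13=6890; k=4: 1360+3640+17·8·13=6768; k=5: 6120+0+17·35·13=13855 → min 6768.
Length 5: M₁..M₅: k=1: 0+6768+19·13·35=15413; k=2: 4199+6120+19·17·35=21624; k=3: 4680+2800+19·10·35=14130; k=4: 5104+0+19·8·35=10424 → min 10424 | M₂..M₆: k=2: 0+6768+13·17·13=9641; k=3: 2210+4680+13·10·13=8580; k=4: 3128+3640+13·8·13=8120; k=5: 6768+0+13·35·13=12683 → min 8120.
Length 6: M₁..M₆: k=1: 0+8120+19·13·13=11331; k=2: 4199+6768+19·17·13=15166; k=3: 4680+4680+19·10·13=11830; k=4: 5104+3640+19·8·13=10720; k=5: 10424+0+19·35·13=19069 → min 10720.
Optimal order: ((M₁ × (M₂ × (M₃ × M₄))) × (M₅ × M₆)) with cost 10720.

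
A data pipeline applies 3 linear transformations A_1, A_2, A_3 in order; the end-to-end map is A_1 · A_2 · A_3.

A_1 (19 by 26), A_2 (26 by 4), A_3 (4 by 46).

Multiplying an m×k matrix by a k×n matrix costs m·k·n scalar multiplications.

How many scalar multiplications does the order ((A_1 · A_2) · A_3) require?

5472

(A_1 · A_2): 19×26 by 26×4 → 19×4, cost 19·26·4 = 1976
((A_1 · A_2) · A_3): 19×4 by 4×46 → 19×46, cost 19·4·46 = 3496; cumulative 5472
Total: 5472 scalar multiplications.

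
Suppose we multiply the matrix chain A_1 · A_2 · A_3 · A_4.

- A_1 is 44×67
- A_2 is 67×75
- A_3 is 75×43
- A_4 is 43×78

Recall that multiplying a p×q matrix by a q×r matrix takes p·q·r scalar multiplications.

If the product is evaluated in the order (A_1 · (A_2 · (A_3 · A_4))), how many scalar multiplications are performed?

873444

(A_3 · A_4): 75×43 by 43×78 → 75×78, cost 75·43·78 = 251550
(A_2 · (A_3 · A_4)): 67×75 by 75×78 → 67×78, cost 67·75·78 = 391950; cumulative 643500
(A_1 · (A_2 · (A_3 · A_4))): 44×67 by 67×78 → 44×78, cost 44·67·78 = 229944; cumulative 873444
Total: 873444 scalar multiplications.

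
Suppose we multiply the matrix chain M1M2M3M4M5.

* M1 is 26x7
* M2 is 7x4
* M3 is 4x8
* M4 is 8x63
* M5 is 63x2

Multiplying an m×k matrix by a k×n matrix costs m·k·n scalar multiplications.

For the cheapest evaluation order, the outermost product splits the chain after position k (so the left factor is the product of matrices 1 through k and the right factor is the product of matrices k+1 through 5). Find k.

1

Adjacent pairs: M1M2 = 26·7·4 = 728; M2M3 = 7·4·8 = 224; M3M4 = 4·8·63 = 2016; M4M5 = 8·63·2 = 1008.
Length 3: M1..M3: k=1: 0+224+26·7·8=1680; k=2: 728+0+26·4·8=1560 → min 1560 | M2..M4: k=2: 0+2016+7·4·63=3780; k=3: 224+0+7·8·63=3752 → min 3752 | M3..M5: k=3: 0+1008+4·8·2=1072; k=4: 2016+0+4·63·2=2520 → min 1072.
Length 4: M1..M4: k=1: 0+3752+26·7·63=15218; k=2: 728+2016+26·4·63=9296; k=3: 1560+0+26·8·63=14664 → min 9296 | M2..M5: k=2: 0+1072+7·4·2=1128; k=3: 224+1008+7·8·2=1344; k=4: 3752+0+7·63·2=4634 → min 1128.
Top-level splits: k=1: (M1..M1)·(M2..M5) → 0+1128+26·7·2 = 1492; k=2: (M1..M2)·(M3..M5) → 728+1072+26·4·2 = 2008; k=3: (M1..M3)·(M4..M5) → 1560+1008+26·8·2 = 2984; k=4: (M1..M4)·(M5..M5) → 9296+0+26·63·2 = 12572.
Best split is after M1, i.e. k = 1.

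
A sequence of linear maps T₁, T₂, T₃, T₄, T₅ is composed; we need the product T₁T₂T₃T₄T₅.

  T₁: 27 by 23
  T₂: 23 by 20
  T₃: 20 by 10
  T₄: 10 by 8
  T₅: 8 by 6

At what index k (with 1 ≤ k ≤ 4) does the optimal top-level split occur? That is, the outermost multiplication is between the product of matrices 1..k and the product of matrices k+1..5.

Adjacent pairs: T₁T₂ = 27·23·20 = 12420; T₂T₃ = 23·20·10 = 4600; T₃T₄ = 20·10·8 = 1600; T₄T₅ = 10·8·6 = 480.
Length 3: T₁..T₃: k=1: 0+4600+27·23·10=10810; k=2: 12420+0+27·20·10=17820 → min 10810 | T₂..T₄: k=2: 0+1600+23·20·8=5280; k=3: 4600+0+23·10·8=6440 → min 5280 | T₃..T₅: k=3: 0+480+20·10·6=1680; k=4: 1600+0+20·8·6=2560 → min 1680.
Length 4: T₁..T₄: k=1: 0+5280+27·23·8=10248; k=2: 12420+1600+27·20·8=18340; k=3: 10810+0+27·10·8=12970 → min 10248 | T₂..T₅: k=2: 0+1680+23·20·6=4440; k=3: 4600+480+23·10·6=6460; k=4: 5280+0+23·8·6=6384 → min 4440.
Top-level splits: k=1: (T₁..T₁)·(T₂..T₅) → 0+4440+27·23·6 = 8166; k=2: (T₁..T₂)·(T₃..T₅) → 12420+1680+27·20·6 = 17340; k=3: (T₁..T₃)·(T₄..T₅) → 10810+480+27·10·6 = 12910; k=4: (T₁..T₄)·(T₅..T₅) → 10248+0+27·8·6 = 11544.
Best split is after T₁, i.e. k = 1.

1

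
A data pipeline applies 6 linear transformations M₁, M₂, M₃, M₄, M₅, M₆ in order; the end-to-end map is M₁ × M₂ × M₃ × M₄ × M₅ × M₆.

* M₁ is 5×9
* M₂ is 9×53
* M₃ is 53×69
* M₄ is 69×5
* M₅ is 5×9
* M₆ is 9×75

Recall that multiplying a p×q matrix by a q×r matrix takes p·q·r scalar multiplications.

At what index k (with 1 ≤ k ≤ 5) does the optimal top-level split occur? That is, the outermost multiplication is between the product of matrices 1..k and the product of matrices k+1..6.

5

Adjacent pairs: M₁M₂ = 5·9·53 = 2385; M₂M₃ = 9·53·69 = 32913; M₃M₄ = 53·69·5 = 18285; M₄M₅ = 69·5·9 = 3105; M₅M₆ = 5·9·75 = 3375.
Length 3: M₁..M₃: k=1: 0+32913+5·9·69=36018; k=2: 2385+0+5·53·69=20670 → min 20670 | M₂..M₄: k=2: 0+18285+9·53·5=20670; k=3: 32913+0+9·69·5=36018 → min 20670 | M₃..M₅: k=3: 0+3105+53·69·9=36018; k=4: 18285+0+53·5·9=20670 → min 20670 | M₄..M₆: k=4: 0+3375+69·5·75=29250; k=5: 3105+0+69·9·75=49680 → min 29250.
Length 4: M₁..M₄: k=1: 0+20670+5·9·5=20895; k=2: 2385+18285+5·53·5=21995; k=3: 20670+0+5·69·5=22395 → min 20895 | M₂..M₅: k=2: 0+20670+9·53·9=24963; k=3: 32913+3105+9·69·9=41607; k=4: 20670+0+9·5·9=21075 → min 21075 | M₃..M₆: k=3: 0+29250+53·69·75=303525; k=4: 18285+3375+53·5·75=41535; k=5: 20670+0+53·9·75=56445 → min 41535.
Length 5: M₁..M₅: k=1: 0+21075+5·9·9=21480; k=2: 2385+20670+5·53·9=25440; k=3: 20670+3105+5·69·9=26880; k=4: 20895+0+5·5·9=21120 → min 21120 | M₂..M₆: k=2: 0+41535+9·53·75=77310; k=3: 32913+29250+9·69·75=108738; k=4: 20670+3375+9·5·75=27420; k=5: 21075+0+9·9·75=27150 → min 27150.
Top-level splits: k=1: (M₁..M₁)·(M₂..M₆) → 0+27150+5·9·75 = 30525; k=2: (M₁..M₂)·(M₃..M₆) → 2385+41535+5·53·75 = 63795; k=3: (M₁..M₃)·(M₄..M₆) → 20670+29250+5·69·75 = 75795; k=4: (M₁..M₄)·(M₅..M₆) → 20895+3375+5·5·75 = 26145; k=5: (M₁..M₅)·(M₆..M₆) → 21120+0+5·9·75 = 24495.
Best split is after M₅, i.e. k = 5.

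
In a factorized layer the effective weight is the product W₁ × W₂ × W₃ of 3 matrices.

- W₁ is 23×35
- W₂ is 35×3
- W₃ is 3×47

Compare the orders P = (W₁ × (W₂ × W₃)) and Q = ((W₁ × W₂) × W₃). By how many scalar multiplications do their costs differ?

37112

Order P = (W₁ × (W₂ × W₃)): (W₂ × W₃): 35×3 by 3×47 → 35×47, cost 35·3·47 = 4935; (W₁ × (W₂ × W₃)): 23×35 by 35×47 → 23×47, cost 23·35·47 = 37835; cumulative 42770. Total 42770.
Order Q = ((W₁ × W₂) × W₃): (W₁ × W₂): 23×35 by 35×3 → 23×3, cost 23·35·3 = 2415; ((W₁ × W₂) × W₃): 23×3 by 3×47 → 23×47, cost 23·3·47 = 3243; cumulative 5658. Total 5658.
Difference: |42770 − 5658| = 37112.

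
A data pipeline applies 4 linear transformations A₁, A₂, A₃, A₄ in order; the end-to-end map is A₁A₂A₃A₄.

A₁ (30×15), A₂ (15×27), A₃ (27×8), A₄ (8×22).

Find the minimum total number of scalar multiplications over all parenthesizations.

Adjacent pairs: A₁A₂ = 30·15·27 = 12150; A₂A₃ = 15·27·8 = 3240; A₃A₄ = 27·8·22 = 4752.
Length 3: A₁..A₃: k=1: 0+3240+30·15·8=6840; k=2: 12150+0+30·27·8=18630 → min 6840 | A₂..A₄: k=2: 0+4752+15·27·22=13662; k=3: 3240+0+15·8·22=5880 → min 5880.
Length 4: A₁..A₄: k=1: 0+5880+30·15·22=15780; k=2: 12150+4752+30·27·22=34722; k=3: 6840+0+30·8·22=12120 → min 12120.
Optimal order: ((A₁(A₂A₃))A₄) with cost 12120.

12120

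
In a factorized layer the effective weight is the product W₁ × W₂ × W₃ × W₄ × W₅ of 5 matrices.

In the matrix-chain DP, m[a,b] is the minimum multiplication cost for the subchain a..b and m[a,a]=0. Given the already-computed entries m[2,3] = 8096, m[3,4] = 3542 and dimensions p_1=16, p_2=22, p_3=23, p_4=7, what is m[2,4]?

6006

m[2,4] = min over k∈[2,3] of m[2,k]+m[k+1,4]+p_{1}·p_k·p_{4}.
k=2: 0 + 3542 + 16·22·7 = 6006; k=3: 8096 + 0 + 16·23·7 = 10672.
Minimum: 6006 at k=2.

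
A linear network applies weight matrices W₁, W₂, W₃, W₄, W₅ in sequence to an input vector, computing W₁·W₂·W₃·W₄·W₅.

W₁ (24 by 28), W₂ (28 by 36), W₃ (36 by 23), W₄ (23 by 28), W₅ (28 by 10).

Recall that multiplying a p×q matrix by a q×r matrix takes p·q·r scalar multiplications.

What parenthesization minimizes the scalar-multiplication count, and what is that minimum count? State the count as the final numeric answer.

Adjacent pairs: W₁W₂ = 24·28·36 = 24192; W₂W₃ = 28·36·23 = 23184; W₃W₄ = 36·23·28 = 23184; W₄W₅ = 23·28·10 = 6440.
Length 3: W₁..W₃: k=1: 0+23184+24·28·23=38640; k=2: 24192+0+24·36·23=44064 → min 38640 | W₂..W₄: k=2: 0+23184+28·36·28=51408; k=3: 23184+0+28·23·28=41216 → min 41216 | W₃..W₅: k=3: 0+6440+36·23·10=14720; k=4: 23184+0+36·28·10=33264 → min 14720.
Length 4: W₁..W₄: k=1: 0+41216+24·28·28=60032; k=2: 24192+23184+24·36·28=71568; k=3: 38640+0+24·23·28=54096 → min 54096 | W₂..W₅: k=2: 0+14720+28·36·10=24800; k=3: 23184+6440+28·23·10=36064; k=4: 41216+0+28·28·10=49056 → min 24800.
Length 5: W₁..W₅: k=1: 0+24800+24·28·10=31520; k=2: 24192+14720+24·36·10=47552; k=3: 38640+6440+24·23·10=50600; k=4: 54096+0+24·28·10=60816 → min 31520.
Optimal parenthesization: (W₁·(W₂·(W₃·(W₄·W₅)))) with cost 31520.

31520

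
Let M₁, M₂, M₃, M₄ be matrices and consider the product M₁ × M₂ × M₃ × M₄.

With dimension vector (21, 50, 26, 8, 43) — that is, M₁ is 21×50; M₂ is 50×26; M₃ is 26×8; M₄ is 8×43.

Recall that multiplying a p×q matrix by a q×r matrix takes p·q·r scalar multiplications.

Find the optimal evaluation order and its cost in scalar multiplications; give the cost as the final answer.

Adjacent pairs: M₁M₂ = 21·50·26 = 27300; M₂M₃ = 50·26·8 = 10400; M₃M₄ = 26·8·43 = 8944.
Length 3: M₁..M₃: k=1: 0+10400+21·50·8=18800; k=2: 27300+0+21·26·8=31668 → min 18800 | M₂..M₄: k=2: 0+8944+50·26·43=64844; k=3: 10400+0+50·8·43=27600 → min 27600.
Length 4: M₁..M₄: k=1: 0+27600+21·50·43=72750; k=2: 27300+8944+21·26·43=59722; k=3: 18800+0+21·8·43=26024 → min 26024.
Optimal parenthesization: ((M₁ × (M₂ × M₃)) × M₄) with cost 26024.

26024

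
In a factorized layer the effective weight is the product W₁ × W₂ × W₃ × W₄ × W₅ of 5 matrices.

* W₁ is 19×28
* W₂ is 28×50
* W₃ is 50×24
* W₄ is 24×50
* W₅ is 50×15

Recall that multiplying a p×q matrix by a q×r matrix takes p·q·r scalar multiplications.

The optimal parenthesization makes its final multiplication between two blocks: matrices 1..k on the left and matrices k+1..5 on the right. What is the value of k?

Adjacent pairs: W₁W₂ = 19·28·50 = 26600; W₂W₃ = 28·50·24 = 33600; W₃W₄ = 50·24·50 = 60000; W₄W₅ = 24·50·15 = 18000.
Length 3: W₁..W₃: k=1: 0+33600+19·28·24=46368; k=2: 26600+0+19·50·24=49400 → min 46368 | W₂..W₄: k=2: 0+60000+28·50·50=130000; k=3: 33600+0+28·24·50=67200 → min 67200 | W₃..W₅: k=3: 0+18000+50·24·15=36000; k=4: 60000+0+50·50·15=97500 → min 36000.
Length 4: W₁..W₄: k=1: 0+67200+19·28·50=93800; k=2: 26600+60000+19·50·50=134100; k=3: 46368+0+19·24·50=69168 → min 69168 | W₂..W₅: k=2: 0+36000+28·50·15=57000; k=3: 33600+18000+28·24·15=61680; k=4: 67200+0+28·50·15=88200 → min 57000.
Top-level splits: k=1: (W₁..W₁)·(W₂..W₅) → 0+57000+19·28·15 = 64980; k=2: (W₁..W₂)·(W₃..W₅) → 26600+36000+19·50·15 = 76850; k=3: (W₁..W₃)·(W₄..W₅) → 46368+18000+19·24·15 = 71208; k=4: (W₁..W₄)·(W₅..W₅) → 69168+0+19·50·15 = 83418.
Best split is after W₁, i.e. k = 1.

1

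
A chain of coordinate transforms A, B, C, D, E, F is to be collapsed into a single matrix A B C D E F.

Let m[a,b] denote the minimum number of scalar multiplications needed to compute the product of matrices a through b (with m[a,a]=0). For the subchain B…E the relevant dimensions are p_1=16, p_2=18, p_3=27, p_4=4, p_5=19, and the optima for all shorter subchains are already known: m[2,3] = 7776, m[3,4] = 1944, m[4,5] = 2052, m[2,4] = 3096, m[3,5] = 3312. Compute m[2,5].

m[2,5] = min over k∈[2,4] of m[2,k]+m[k+1,5]+p_{1}·p_k·p_{5}.
k=2: 0 + 3312 + 16·18·19 = 8784; k=3: 7776 + 2052 + 16·27·19 = 18036; k=4: 3096 + 0 + 16·4·19 = 4312.
Minimum: 4312 at k=4.

4312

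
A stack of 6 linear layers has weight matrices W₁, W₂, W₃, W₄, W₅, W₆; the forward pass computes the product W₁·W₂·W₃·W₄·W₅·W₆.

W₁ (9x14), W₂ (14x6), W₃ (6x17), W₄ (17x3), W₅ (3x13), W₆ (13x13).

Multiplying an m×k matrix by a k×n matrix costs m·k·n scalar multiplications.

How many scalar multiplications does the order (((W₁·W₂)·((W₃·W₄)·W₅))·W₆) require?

3519

(W₁·W₂): 9×14 by 14×6 → 9×6, cost 9·14·6 = 756
(W₃·W₄): 6×17 by 17×3 → 6×3, cost 6·17·3 = 306
((W₃·W₄)·W₅): 6×3 by 3×13 → 6×13, cost 6·3·13 = 234; cumulative 540
((W₁·W₂)·((W₃·W₄)·W₅)): 9×6 by 6×13 → 9×13, cost 9·6·13 = 702; cumulative 1998
(((W₁·W₂)·((W₃·W₄)·W₅))·W₆): 9×13 by 13×13 → 9×13, cost 9·13·13 = 1521; cumulative 3519
Total: 3519 scalar multiplications.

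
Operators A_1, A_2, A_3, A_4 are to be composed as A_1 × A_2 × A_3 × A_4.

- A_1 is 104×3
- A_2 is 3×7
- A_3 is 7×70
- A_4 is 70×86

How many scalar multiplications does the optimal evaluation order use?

46362

Adjacent pairs: A_1A_2 = 104·3·7 = 2184; A_2A_3 = 3·7·70 = 1470; A_3A_4 = 7·70·86 = 42140.
Length 3: A_1..A_3: k=1: 0+1470+104·3·70=23310; k=2: 2184+0+104·7·70=53144 → min 23310 | A_2..A_4: k=2: 0+42140+3·7·86=43946; k=3: 1470+0+3·70·86=19530 → min 19530.
Length 4: A_1..A_4: k=1: 0+19530+104·3·86=46362; k=2: 2184+42140+104·7·86=106932; k=3: 23310+0+104·70·86=649390 → min 46362.
Optimal order: (A_1 × ((A_2 × A_3) × A_4)) with cost 46362.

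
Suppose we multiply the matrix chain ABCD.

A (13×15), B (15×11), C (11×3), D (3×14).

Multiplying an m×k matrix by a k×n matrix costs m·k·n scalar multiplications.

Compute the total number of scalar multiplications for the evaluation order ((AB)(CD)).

(AB): 13×15 by 15×11 → 13×11, cost 13·15·11 = 2145
(CD): 11×3 by 3×14 → 11×14, cost 11·3·14 = 462
((AB)(CD)): 13×11 by 11×14 → 13×14, cost 13·11·14 = 2002; cumulative 4609
Total: 4609 scalar multiplications.

4609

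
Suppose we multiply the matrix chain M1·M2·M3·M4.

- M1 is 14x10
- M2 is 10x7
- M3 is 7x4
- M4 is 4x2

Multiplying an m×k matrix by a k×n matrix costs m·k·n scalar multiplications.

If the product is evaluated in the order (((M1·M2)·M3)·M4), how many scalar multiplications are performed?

1484

(M1·M2): 14×10 by 10×7 → 14×7, cost 14·10·7 = 980
((M1·M2)·M3): 14×7 by 7×4 → 14×4, cost 14·7·4 = 392; cumulative 1372
(((M1·M2)·M3)·M4): 14×4 by 4×2 → 14×2, cost 14·4·2 = 112; cumulative 1484
Total: 1484 scalar multiplications.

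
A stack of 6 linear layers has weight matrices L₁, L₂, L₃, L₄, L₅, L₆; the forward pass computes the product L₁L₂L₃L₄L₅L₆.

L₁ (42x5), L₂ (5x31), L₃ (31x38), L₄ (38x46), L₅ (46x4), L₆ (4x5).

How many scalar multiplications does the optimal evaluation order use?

Adjacent pairs: L₁L₂ = 42·5·31 = 6510; L₂L₃ = 5·31·38 = 5890; L₃L₄ = 31·38·46 = 54188; L₄L₅ = 38·46·4 = 6992; L₅L₆ = 46·4·5 = 920.
Length 3: L₁..L₃: k=1: 0+5890+42·5·38=13870; k=2: 6510+0+42·31·38=55986 → min 13870 | L₂..L₄: k=2: 0+54188+5·31·46=61318; k=3: 5890+0+5·38·46=14630 → min 14630 | L₃..L₅: k=3: 0+6992+31·38·4=11704; k=4: 54188+0+31·46·4=59892 → min 11704 | L₄..L₆: k=4: 0+920+38·46·5=9660; k=5: 6992+0+38·4·5=7752 → min 7752.
Length 4: L₁..L₄: k=1: 0+14630+42·5·46=24290; k=2: 6510+54188+42·31·46=120590; k=3: 13870+0+42·38·46=87286 → min 24290 | L₂..L₅: k=2: 0+11704+5·31·4=12324; k=3: 5890+6992+5·38·4=13642; k=4: 14630+0+5·46·4=15550 → min 12324 | L₃..L₆: k=3: 0+7752+31·38·5=13642; k=4: 54188+920+31·46·5=62238; k=5: 11704+0+31·4·5=12324 → min 12324.
Length 5: L₁..L₅: k=1: 0+12324+42·5·4=13164; k=2: 6510+11704+42·31·4=23422; k=3: 13870+6992+42·38·4=27246; k=4: 24290+0+42·46·4=32018 → min 13164 | L₂..L₆: k=2: 0+12324+5·31·5=13099; k=3: 5890+7752+5·38·5=14592; k=4: 14630+920+5·46·5=16700; k=5: 12324+0+5·4·5=12424 → min 12424.
Length 6: L₁..L₆: k=1: 0+12424+42·5·5=13474; k=2: 6510+12324+42·31·5=25344; k=3: 13870+7752+42·38·5=29602; k=4: 24290+920+42·46·5=34870; k=5: 13164+0+42·4·5=14004 → min 13474.
Optimal order: (L₁((L₂(L₃(L₄L₅)))L₆)) with cost 13474.

13474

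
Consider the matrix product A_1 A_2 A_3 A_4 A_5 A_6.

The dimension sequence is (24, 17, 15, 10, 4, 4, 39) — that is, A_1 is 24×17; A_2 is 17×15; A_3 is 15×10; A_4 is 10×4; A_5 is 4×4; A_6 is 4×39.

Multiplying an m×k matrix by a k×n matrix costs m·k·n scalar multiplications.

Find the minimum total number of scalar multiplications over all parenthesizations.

7156

Adjacent pairs: A_1A_2 = 24·17·15 = 6120; A_2A_3 = 17·15·10 = 2550; A_3A_4 = 15·10·4 = 600; A_4A_5 = 10·4·4 = 160; A_5A_6 = 4·4·39 = 624.
Length 3: A_1..A_3: k=1: 0+2550+24·17·10=6630; k=2: 6120+0+24·15·10=9720 → min 6630 | A_2..A_4: k=2: 0+600+17·15·4=1620; k=3: 2550+0+17·10·4=3230 → min 1620 | A_3..A_5: k=3: 0+160+15·10·4=760; k=4: 600+0+15·4·4=840 → min 760 | A_4..A_6: k=4: 0+624+10·4·39=2184; k=5: 160+0+10·4·39=1720 → min 1720.
Length 4: A_1..A_4: k=1: 0+1620+24·17·4=3252; k=2: 6120+600+24·15·4=8160; k=3: 6630+0+24·10·4=7590 → min 3252 | A_2..A_5: k=2: 0+760+17·15·4=1780; k=3: 2550+160+17·10·4=3390; k=4: 1620+0+17·4·4=1892 → min 1780 | A_3..A_6: k=3: 0+1720+15·10·39=7570; k=4: 600+624+15·4·39=3564; k=5: 760+0+15·4·39=3100 → min 3100.
Length 5: A_1..A_5: k=1: 0+1780+24·17·4=3412; k=2: 6120+760+24·15·4=8320; k=3: 6630+160+24·10·4=7750; k=4: 3252+0+24·4·4=3636 → min 3412 | A_2..A_6: k=2: 0+3100+17·15·39=13045; k=3: 2550+1720+17·10·39=10900; k=4: 1620+624+17·4·39=4896; k=5: 1780+0+17·4·39=4432 → min 4432.
Length 6: A_1..A_6: k=1: 0+4432+24·17·39=20344; k=2: 6120+3100+24·15·39=23260; k=3: 6630+1720+24·10·39=17710; k=4: 3252+624+24·4·39=7620; k=5: 3412+0+24·4·39=7156 → min 7156.
Optimal order: ((A_1 (A_2 (A_3 (A_4 A_5)))) A_6) with cost 7156.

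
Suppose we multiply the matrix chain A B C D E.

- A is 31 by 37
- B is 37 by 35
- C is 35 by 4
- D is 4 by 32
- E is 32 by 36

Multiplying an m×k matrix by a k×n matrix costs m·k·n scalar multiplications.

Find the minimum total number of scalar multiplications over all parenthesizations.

18840

Adjacent pairs: AB = 31·37·35 = 40145; BC = 37·35·4 = 5180; CD = 35·4·32 = 4480; DE = 4·32·36 = 4608.
Length 3: A..C: k=1: 0+5180+31·37·4=9768; k=2: 40145+0+31·35·4=44485 → min 9768 | B..D: k=2: 0+4480+37·35·32=45920; k=3: 5180+0+37·4·32=9916 → min 9916 | C..E: k=3: 0+4608+35·4·36=9648; k=4: 4480+0+35·32·36=44800 → min 9648.
Length 4: A..D: k=1: 0+9916+31·37·32=46620; k=2: 40145+4480+31·35·32=79345; k=3: 9768+0+31·4·32=13736 → min 13736 | B..E: k=2: 0+9648+37·35·36=56268; k=3: 5180+4608+37·4·36=15116; k=4: 9916+0+37·32·36=52540 → min 15116.
Length 5: A..E: k=1: 0+15116+31·37·36=56408; k=2: 40145+9648+31·35·36=88853; k=3: 9768+4608+31·4·36=18840; k=4: 13736+0+31·32·36=49448 → min 18840.
Optimal order: ((A (B C)) (D E)) with cost 18840.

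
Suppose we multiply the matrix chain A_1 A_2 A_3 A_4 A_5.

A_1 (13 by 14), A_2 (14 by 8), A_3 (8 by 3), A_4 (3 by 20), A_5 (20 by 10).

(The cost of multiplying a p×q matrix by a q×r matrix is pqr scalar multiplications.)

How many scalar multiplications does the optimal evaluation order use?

1872

Adjacent pairs: A_1A_2 = 13·14·8 = 1456; A_2A_3 = 14·8·3 = 336; A_3A_4 = 8·3·20 = 480; A_4A_5 = 3·20·10 = 600.
Length 3: A_1..A_3: k=1: 0+336+13·14·3=882; k=2: 1456+0+13·8·3=1768 → min 882 | A_2..A_4: k=2: 0+480+14·8·20=2720; k=3: 336+0+14·3·20=1176 → min 1176 | A_3..A_5: k=3: 0+600+8·3·10=840; k=4: 480+0+8·20·10=2080 → min 840.
Length 4: A_1..A_4: k=1: 0+1176+13·14·20=4816; k=2: 1456+480+13·8·20=4016; k=3: 882+0+13·3·20=1662 → min 1662 | A_2..A_5: k=2: 0+840+14·8·10=1960; k=3: 336+600+14·3·10=1356; k=4: 1176+0+14·20·10=3976 → min 1356.
Length 5: A_1..A_5: k=1: 0+1356+13·14·10=3176; k=2: 1456+840+13·8·10=3336; k=3: 882+600+13·3·10=1872; k=4: 1662+0+13·20·10=4262 → min 1872.
Optimal order: ((A_1 (A_2 A_3)) (A_4 A_5)) with cost 1872.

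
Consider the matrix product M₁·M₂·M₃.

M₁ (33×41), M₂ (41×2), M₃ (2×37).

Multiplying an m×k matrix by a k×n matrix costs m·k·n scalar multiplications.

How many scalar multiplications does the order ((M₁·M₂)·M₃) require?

5148

(M₁·M₂): 33×41 by 41×2 → 33×2, cost 33·41·2 = 2706
((M₁·M₂)·M₃): 33×2 by 2×37 → 33×37, cost 33·2·37 = 2442; cumulative 5148
Total: 5148 scalar multiplications.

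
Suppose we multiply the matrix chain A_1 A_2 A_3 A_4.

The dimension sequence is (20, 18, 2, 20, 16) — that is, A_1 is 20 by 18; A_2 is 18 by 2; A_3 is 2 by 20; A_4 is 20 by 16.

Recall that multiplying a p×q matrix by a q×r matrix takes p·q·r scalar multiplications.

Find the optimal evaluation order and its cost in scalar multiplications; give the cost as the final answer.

2000

Adjacent pairs: A_1A_2 = 20·18·2 = 720; A_2A_3 = 18·2·20 = 720; A_3A_4 = 2·20·16 = 640.
Length 3: A_1..A_3: k=1: 0+720+20·18·20=7920; k=2: 720+0+20·2·20=1520 → min 1520 | A_2..A_4: k=2: 0+640+18·2·16=1216; k=3: 720+0+18·20·16=6480 → min 1216.
Length 4: A_1..A_4: k=1: 0+1216+20·18·16=6976; k=2: 720+640+20·2·16=2000; k=3: 1520+0+20·20·16=7920 → min 2000.
Optimal parenthesization: ((A_1 A_2) (A_3 A_4)) with cost 2000.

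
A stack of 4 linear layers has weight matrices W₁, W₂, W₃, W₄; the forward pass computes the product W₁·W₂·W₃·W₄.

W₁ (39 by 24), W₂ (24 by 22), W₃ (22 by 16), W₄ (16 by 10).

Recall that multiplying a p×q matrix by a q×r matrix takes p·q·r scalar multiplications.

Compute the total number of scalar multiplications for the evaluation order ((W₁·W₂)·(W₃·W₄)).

32692

(W₁·W₂): 39×24 by 24×22 → 39×22, cost 39·24·22 = 20592
(W₃·W₄): 22×16 by 16×10 → 22×10, cost 22·16·10 = 3520
((W₁·W₂)·(W₃·W₄)): 39×22 by 22×10 → 39×10, cost 39·22·10 = 8580; cumulative 32692
Total: 32692 scalar multiplications.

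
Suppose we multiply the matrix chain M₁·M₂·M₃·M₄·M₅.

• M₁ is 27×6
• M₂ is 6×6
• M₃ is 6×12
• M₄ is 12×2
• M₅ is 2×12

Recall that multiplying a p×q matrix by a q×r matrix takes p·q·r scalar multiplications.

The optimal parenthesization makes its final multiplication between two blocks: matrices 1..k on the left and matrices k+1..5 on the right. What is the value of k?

Adjacent pairs: M₁M₂ = 27·6·6 = 972; M₂M₃ = 6·6·12 = 432; M₃M₄ = 6·12·2 = 144; M₄M₅ = 12·2·12 = 288.
Length 3: M₁..M₃: k=1: 0+432+27·6·12=2376; k=2: 972+0+27·6·12=2916 → min 2376 | M₂..M₄: k=2: 0+144+6·6·2=216; k=3: 432+0+6·12·2=576 → min 216 | M₃..M₅: k=3: 0+288+6·12·12=1152; k=4: 144+0+6·2·12=288 → min 288.
Length 4: M₁..M₄: k=1: 0+216+27·6·2=540; k=2: 972+144+27·6·2=1440; k=3: 2376+0+27·12·2=3024 → min 540 | M₂..M₅: k=2: 0+288+6·6·12=720; k=3: 432+288+6·12·12=1584; k=4: 216+0+6·2·12=360 → min 360.
Top-level splits: k=1: (M₁..M₁)·(M₂..M₅) → 0+360+27·6·12 = 2304; k=2: (M₁..M₂)·(M₃..M₅) → 972+288+27·6·12 = 3204; k=3: (M₁..M₃)·(M₄..M₅) → 2376+288+27·12·12 = 6552; k=4: (M₁..M₄)·(M₅..M₅) → 540+0+27·2·12 = 1188.
Best split is after M₄, i.e. k = 4.

4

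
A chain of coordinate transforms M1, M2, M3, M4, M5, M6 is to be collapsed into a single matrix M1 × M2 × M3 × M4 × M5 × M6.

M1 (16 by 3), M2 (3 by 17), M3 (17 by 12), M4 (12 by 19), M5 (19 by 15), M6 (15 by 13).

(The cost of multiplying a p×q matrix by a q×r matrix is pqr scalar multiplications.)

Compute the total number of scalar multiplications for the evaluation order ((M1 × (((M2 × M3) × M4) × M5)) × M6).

(M2 × M3): 3×17 by 17×12 → 3×12, cost 3·17·12 = 612
((M2 × M3) × M4): 3×12 by 12×19 → 3×19, cost 3·12·19 = 684; cumulative 1296
(((M2 × M3) × M4) × M5): 3×19 by 19×15 → 3×15, cost 3·19·15 = 855; cumulative 2151
(M1 × (((M2 × M3) × M4) × M5)): 16×3 by 3×15 → 16×15, cost 16·3·15 = 720; cumulative 2871
((M1 × (((M2 × M3) × M4) × M5)) × M6): 16×15 by 15×13 → 16×13, cost 16·15·13 = 3120; cumulative 5991
Total: 5991 scalar multiplications.

5991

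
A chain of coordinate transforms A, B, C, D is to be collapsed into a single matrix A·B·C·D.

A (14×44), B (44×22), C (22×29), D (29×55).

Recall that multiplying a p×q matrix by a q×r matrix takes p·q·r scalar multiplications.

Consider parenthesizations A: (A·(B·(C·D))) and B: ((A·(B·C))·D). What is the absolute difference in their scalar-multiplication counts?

Order A = (A·(B·(C·D))): (C·D): 22×29 by 29×55 → 22×55, cost 22·29·55 = 35090; (B·(C·D)): 44×22 by 22×55 → 44×55, cost 44·22·55 = 53240; cumulative 88330; (A·(B·(C·D))): 14×44 by 44×55 → 14×55, cost 14·44·55 = 33880; cumulative 122210. Total 122210.
Order B = ((A·(B·C))·D): (B·C): 44×22 by 22×29 → 44×29, cost 44·22·29 = 28072; (A·(B·C)): 14×44 by 44×29 → 14×29, cost 14·44·29 = 17864; cumulative 45936; ((A·(B·C))·D): 14×29 by 29×55 → 14×55, cost 14·29·55 = 22330; cumulative 68266. Total 68266.
Difference: |122210 − 68266| = 53944.

53944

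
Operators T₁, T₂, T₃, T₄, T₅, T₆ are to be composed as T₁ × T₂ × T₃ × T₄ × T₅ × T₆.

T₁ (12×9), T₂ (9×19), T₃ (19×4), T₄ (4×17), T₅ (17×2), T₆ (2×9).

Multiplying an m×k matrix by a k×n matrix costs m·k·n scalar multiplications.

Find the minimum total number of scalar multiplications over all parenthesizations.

Adjacent pairs: T₁T₂ = 12·9·19 = 2052; T₂T₃ = 9·19·4 = 684; T₃T₄ = 19·4·17 = 1292; T₄T₅ = 4·17·2 = 136; T₅T₆ = 17·2·9 = 306.
Length 3: T₁..T₃: k=1: 0+684+12·9·4=1116; k=2: 2052+0+12·19·4=2964 → min 1116 | T₂..T₄: k=2: 0+1292+9·19·17=4199; k=3: 684+0+9·4·17=1296 → min 1296 | T₃..T₅: k=3: 0+136+19·4·2=288; k=4: 1292+0+19·17·2=1938 → min 288 | T₄..T₆: k=4: 0+306+4·17·9=918; k=5: 136+0+4·2·9=208 → min 208.
Length 4: T₁..T₄: k=1: 0+1296+12·9·17=3132; k=2: 2052+1292+12·19·17=7220; k=3: 1116+0+12·4·17=1932 → min 1932 | T₂..T₅: k=2: 0+288+9·19·2=630; k=3: 684+136+9·4·2=892; k=4: 1296+0+9·17·2=1602 → min 630 | T₃..T₆: k=3: 0+208+19·4·9=892; k=4: 1292+306+19·17·9=4505; k=5: 288+0+19·2·9=630 → min 630.
Length 5: T₁..T₅: k=1: 0+630+12·9·2=846; k=2: 2052+288+12·19·2=2796; k=3: 1116+136+12·4·2=1348; k=4: 1932+0+12·17·2=2340 → min 846 | T₂..T₆: k=2: 0+630+9·19·9=2169; k=3: 684+208+9·4·9=1216; k=4: 1296+306+9·17·9=2979; k=5: 630+0+9·2·9=792 → min 792.
Length 6: T₁..T₆: k=1: 0+792+12·9·9=1764; k=2: 2052+630+12·19·9=4734; k=3: 1116+208+12·4·9=1756; k=4: 1932+306+12·17·9=4074; k=5: 846+0+12·2·9=1062 → min 1062.
Optimal order: ((T₁ × (T₂ × (T₃ × (T₄ × T₅)))) × T₆) with cost 1062.

1062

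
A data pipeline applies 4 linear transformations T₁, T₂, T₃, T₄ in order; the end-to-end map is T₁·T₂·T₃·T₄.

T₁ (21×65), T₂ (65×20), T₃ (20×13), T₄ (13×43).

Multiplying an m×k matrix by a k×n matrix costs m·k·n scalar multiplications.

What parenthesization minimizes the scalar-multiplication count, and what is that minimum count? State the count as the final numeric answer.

Adjacent pairs: T₁T₂ = 21·65·20 = 27300; T₂T₃ = 65·20·13 = 16900; T₃T₄ = 20·13·43 = 11180.
Length 3: T₁..T₃: k=1: 0+16900+21·65·13=34645; k=2: 27300+0+21·20·13=32760 → min 32760 | T₂..T₄: k=2: 0+11180+65·20·43=67080; k=3: 16900+0+65·13·43=53235 → min 53235.
Length 4: T₁..T₄: k=1: 0+53235+21·65·43=111930; k=2: 27300+11180+21·20·43=56540; k=3: 32760+0+21·13·43=44499 → min 44499.
Optimal parenthesization: (((T₁·T₂)·T₃)·T₄) with cost 44499.

44499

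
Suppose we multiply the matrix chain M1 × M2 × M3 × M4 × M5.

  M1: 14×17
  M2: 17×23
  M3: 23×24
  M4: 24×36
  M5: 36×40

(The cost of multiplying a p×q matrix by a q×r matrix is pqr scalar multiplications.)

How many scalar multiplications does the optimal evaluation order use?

Adjacent pairs: M1M2 = 14·17·23 = 5474; M2M3 = 17·23·24 = 9384; M3M4 = 23·24·36 = 19872; M4M5 = 24·36·40 = 34560.
Length 3: M1..M3: k=1: 0+9384+14·17·24=15096; k=2: 5474+0+14·23·24=13202 → min 13202 | M2..M4: k=2: 0+19872+17·23·36=33948; k=3: 9384+0+17·24·36=24072 → min 24072 | M3..M5: k=3: 0+34560+23·24·40=56640; k=4: 19872+0+23·36·40=52992 → min 52992.
Length 4: M1..M4: k=1: 0+24072+14·17·36=32640; k=2: 5474+19872+14·23·36=36938; k=3: 13202+0+14·24·36=25298 → min 25298 | M2..M5: k=2: 0+52992+17·23·40=68632; k=3: 9384+34560+17·24·40=60264; k=4: 24072+0+17·36·40=48552 → min 48552.
Length 5: M1..M5: k=1: 0+48552+14·17·40=58072; k=2: 5474+52992+14·23·40=71346; k=3: 13202+34560+14·24·40=61202; k=4: 25298+0+14·36·40=45458 → min 45458.
Optimal order: ((((M1 × M2) × M3) × M4) × M5) with cost 45458.

45458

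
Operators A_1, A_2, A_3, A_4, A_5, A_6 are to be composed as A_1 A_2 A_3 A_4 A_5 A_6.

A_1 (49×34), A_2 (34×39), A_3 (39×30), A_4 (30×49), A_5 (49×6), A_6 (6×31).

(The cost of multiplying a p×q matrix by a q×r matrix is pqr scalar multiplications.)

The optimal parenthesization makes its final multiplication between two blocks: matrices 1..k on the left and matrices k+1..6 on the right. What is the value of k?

Adjacent pairs: A_1A_2 = 49·34·39 = 64974; A_2A_3 = 34·39·30 = 39780; A_3A_4 = 39·30·49 = 57330; A_4A_5 = 30·49·6 = 8820; A_5A_6 = 49·6·31 = 9114.
Length 3: A_1..A_3: k=1: 0+39780+49·34·30=89760; k=2: 64974+0+49·39·30=122304 → min 89760 | A_2..A_4: k=2: 0+57330+34·39·49=122304; k=3: 39780+0+34·30·49=89760 → min 89760 | A_3..A_5: k=3: 0+8820+39·30·6=15840; k=4: 57330+0+39·49·6=68796 → min 15840 | A_4..A_6: k=4: 0+9114+30·49·31=54684; k=5: 8820+0+30·6·31=14400 → min 14400.
Length 4: A_1..A_4: k=1: 0+89760+49·34·49=171394; k=2: 64974+57330+49·39·49=215943; k=3: 89760+0+49·30·49=161790 → min 161790 | A_2..A_5: k=2: 0+15840+34·39·6=23796; k=3: 39780+8820+34·30·6=54720; k=4: 89760+0+34·49·6=99756 → min 23796 | A_3..A_6: k=3: 0+14400+39·30·31=50670; k=4: 57330+9114+39·49·31=125685; k=5: 15840+0+39·6·31=23094 → min 23094.
Length 5: A_1..A_5: k=1: 0+23796+49·34·6=33792; k=2: 64974+15840+49·39·6=92280; k=3: 89760+8820+49·30·6=107400; k=4: 161790+0+49·49·6=176196 → min 33792 | A_2..A_6: k=2: 0+23094+34·39·31=64200; k=3: 39780+14400+34·30·31=85800; k=4: 89760+9114+34·49·31=150520; k=5: 23796+0+34·6·31=30120 → min 30120.
Top-level splits: k=1: (A_1..A_1)·(A_2..A_6) → 0+30120+49·34·31 = 81766; k=2: (A_1..A_2)·(A_3..A_6) → 64974+23094+49·39·31 = 147309; k=3: (A_1..A_3)·(A_4..A_6) → 89760+14400+49·30·31 = 149730; k=4: (A_1..A_4)·(A_5..A_6) → 161790+9114+49·49·31 = 245335; k=5: (A_1..A_5)·(A_6..A_6) → 33792+0+49·6·31 = 42906.
Best split is after A_5, i.e. k = 5.

5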